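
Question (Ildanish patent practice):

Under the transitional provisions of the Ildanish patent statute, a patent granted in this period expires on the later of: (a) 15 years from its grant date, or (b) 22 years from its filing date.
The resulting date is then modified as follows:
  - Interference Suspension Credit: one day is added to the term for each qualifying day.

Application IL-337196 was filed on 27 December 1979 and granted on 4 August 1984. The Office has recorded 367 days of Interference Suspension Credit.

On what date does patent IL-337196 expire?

(a) grant + 15 years → 4 August 1999.
(b) filing + 22 years → 27 December 2001.
Later of the two: 27 December 2001.
Interference Suspension Credit: +367 days → 29 December 2002.

2002-12-29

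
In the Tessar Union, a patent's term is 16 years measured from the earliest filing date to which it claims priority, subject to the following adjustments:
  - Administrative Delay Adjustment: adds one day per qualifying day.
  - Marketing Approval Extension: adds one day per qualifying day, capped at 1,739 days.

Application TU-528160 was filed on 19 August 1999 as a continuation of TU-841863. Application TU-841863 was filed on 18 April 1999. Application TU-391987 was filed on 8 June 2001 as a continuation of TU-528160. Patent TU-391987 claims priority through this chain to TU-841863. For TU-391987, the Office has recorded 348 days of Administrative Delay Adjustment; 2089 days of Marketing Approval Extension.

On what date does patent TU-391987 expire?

January 3, 2021

Earliest priority filing: 18 April 1999.
Base term: 18 April 1999 + 16 years → 18 April 2015.
Administrative Delay Adjustment: +348 days → 31 March 2016.
Marketing Approval Extension: 2089 days claimed exceeds the 1739-day cap, so +1739 days → 3 January 2021.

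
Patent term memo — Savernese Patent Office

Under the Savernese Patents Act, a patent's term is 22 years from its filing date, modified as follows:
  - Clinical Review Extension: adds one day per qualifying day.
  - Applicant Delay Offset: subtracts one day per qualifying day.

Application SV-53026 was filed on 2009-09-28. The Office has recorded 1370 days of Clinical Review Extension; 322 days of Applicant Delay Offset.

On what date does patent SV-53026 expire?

2034-08-11

Base term: filing date + 22 years → 28 September 2031.
Clinical Review Extension: +1370 days → 29 June 2035.
Applicant Delay Offset: −322 days → 11 August 2034.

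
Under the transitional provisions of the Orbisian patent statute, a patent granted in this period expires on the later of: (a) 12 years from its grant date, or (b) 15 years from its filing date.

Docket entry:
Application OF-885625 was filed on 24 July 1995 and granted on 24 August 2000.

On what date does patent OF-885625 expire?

2012-08-24

(a) grant + 12 years → 24 August 2012.
(b) filing + 15 years → 24 July 2010.
Later of the two: 24 August 2012.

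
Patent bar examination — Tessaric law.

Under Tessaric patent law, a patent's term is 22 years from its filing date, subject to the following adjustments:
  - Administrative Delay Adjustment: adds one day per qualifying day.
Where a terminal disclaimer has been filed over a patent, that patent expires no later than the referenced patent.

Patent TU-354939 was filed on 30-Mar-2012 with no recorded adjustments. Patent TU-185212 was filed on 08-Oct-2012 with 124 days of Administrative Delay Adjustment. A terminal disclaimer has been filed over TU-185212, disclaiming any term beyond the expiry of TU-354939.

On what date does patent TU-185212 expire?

Natural term of TU-185212:
  Base: filing + 22 years → 8 October 2034.
  Administrative Delay Adjustment: +124 days → 9 February 2035.
Expiry of referenced patent TU-354939:
  Base: filing + 22 years → 30 March 2034.
Terminal disclaimer: TU-185212 expires on the earlier of 9 February 2035 and 30 March 2034.

2034-03-30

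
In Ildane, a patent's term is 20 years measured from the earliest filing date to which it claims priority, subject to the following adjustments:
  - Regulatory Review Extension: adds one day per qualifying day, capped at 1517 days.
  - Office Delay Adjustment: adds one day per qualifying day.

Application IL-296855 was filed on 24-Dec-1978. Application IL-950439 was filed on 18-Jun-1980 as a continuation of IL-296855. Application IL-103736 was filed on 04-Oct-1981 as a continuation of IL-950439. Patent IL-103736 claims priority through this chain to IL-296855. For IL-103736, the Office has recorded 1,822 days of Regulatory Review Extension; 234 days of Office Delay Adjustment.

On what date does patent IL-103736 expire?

Earliest priority filing: 24 December 1978.
Base term: 24 December 1978 + 20 years → 24 December 1998.
Regulatory Review Extension: 1822 days claimed exceeds the 1517-day cap, so +1517 days → 18 February 2003.
Office Delay Adjustment: +234 days → 10 October 2003.

2003-10-10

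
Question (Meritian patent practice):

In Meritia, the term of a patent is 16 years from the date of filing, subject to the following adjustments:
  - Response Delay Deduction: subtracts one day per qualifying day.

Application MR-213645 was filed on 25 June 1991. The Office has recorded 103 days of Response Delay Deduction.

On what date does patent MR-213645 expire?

Base term: filing date + 16 years → 25 June 2007.
Response Delay Deduction: −103 days → 14 March 2007.

March 14, 2007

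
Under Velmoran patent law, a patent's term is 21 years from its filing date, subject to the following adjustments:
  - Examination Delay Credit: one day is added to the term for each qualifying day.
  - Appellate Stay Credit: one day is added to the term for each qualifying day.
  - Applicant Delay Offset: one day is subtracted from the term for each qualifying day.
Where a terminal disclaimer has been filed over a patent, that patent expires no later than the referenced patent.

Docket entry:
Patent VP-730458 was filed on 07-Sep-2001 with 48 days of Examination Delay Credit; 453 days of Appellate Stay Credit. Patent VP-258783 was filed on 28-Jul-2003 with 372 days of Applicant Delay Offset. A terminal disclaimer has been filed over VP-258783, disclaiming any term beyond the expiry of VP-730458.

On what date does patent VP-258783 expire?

2023-07-22

Natural term of VP-258783:
  Base: filing + 21 years → 28 July 2024.
  Applicant Delay Offset: −372 days → 22 July 2023.
Expiry of referenced patent VP-730458:
  Base: filing + 21 years → 7 September 2022.
  Examination Delay Credit: +48 days → 25 October 2022.
  Appellate Stay Credit: +453 days → 21 January 2024.
Terminal disclaimer: VP-258783 expires on the earlier of 22 July 2023 and 21 January 2024.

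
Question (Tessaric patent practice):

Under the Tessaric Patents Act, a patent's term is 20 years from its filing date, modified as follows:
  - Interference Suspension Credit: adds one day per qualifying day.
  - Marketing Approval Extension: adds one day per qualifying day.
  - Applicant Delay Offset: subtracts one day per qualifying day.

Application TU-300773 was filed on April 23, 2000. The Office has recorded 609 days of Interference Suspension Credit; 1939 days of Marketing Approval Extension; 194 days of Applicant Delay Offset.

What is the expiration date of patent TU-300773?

Base term: filing date + 20 years → 23 April 2020.
Interference Suspension Credit: +609 days → 23 December 2021.
Marketing Approval Extension: +1939 days → 15 April 2027.
Applicant Delay Offset: −194 days → 3 October 2026.

2026-10-03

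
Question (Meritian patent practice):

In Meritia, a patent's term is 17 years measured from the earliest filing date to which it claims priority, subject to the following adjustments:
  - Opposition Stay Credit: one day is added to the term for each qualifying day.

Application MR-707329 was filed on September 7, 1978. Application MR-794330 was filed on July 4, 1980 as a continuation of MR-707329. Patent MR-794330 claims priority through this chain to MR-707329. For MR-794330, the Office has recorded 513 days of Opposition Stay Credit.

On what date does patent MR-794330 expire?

Earliest priority filing: 7 September 1978.
Base term: 7 September 1978 + 17 years → 7 September 1995.
Opposition Stay Credit: +513 days → 1 February 1997.

February 1, 1997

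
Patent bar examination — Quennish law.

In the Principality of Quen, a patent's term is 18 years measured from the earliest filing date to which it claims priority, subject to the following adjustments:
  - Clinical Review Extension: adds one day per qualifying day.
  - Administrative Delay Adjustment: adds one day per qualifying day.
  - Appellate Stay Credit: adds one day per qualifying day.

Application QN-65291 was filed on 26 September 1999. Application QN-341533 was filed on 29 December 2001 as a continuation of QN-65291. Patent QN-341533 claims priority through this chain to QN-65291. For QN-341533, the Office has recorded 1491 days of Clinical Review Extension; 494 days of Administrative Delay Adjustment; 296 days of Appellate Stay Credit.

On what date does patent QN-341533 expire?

2023-12-25

Earliest priority filing: 26 September 1999.
Base term: 26 September 1999 + 18 years → 26 September 2017.
Clinical Review Extension: +1491 days → 26 October 2021.
Administrative Delay Adjustment: +494 days → 4 March 2023.
Appellate Stay Credit: +296 days → 25 December 2023.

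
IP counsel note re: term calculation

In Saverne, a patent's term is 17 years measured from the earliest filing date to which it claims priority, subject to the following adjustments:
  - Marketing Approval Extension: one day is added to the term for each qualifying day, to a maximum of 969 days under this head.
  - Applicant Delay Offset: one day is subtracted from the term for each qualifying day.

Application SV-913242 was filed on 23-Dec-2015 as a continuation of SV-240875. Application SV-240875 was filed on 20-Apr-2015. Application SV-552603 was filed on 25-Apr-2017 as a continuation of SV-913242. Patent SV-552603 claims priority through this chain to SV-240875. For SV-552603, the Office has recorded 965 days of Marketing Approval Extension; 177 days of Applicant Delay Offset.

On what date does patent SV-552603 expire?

2034-06-17

Earliest priority filing: 20 April 2015.
Base term: 20 April 2015 + 17 years → 20 April 2032.
Marketing Approval Extension: 965 days (within the 969-day cap) → +965 days → 11 December 2034.
Applicant Delay Offset: −177 days → 17 June 2034.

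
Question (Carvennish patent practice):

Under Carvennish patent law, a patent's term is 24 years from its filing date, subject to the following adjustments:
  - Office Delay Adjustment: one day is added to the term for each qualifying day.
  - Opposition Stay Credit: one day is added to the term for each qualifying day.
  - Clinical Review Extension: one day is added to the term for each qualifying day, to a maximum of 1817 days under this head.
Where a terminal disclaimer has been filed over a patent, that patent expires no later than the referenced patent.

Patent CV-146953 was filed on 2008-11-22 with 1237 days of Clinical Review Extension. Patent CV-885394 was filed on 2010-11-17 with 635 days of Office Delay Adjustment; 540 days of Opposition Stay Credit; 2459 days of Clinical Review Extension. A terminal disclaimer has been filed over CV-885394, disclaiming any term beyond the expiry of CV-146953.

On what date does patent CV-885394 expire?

2036-04-12

Natural term of CV-885394:
  Base: filing + 24 years → 17 November 2034.
  Office Delay Adjustment: +635 days → 13 August 2036.
  Opposition Stay Credit: +540 days → 4 February 2038.
  Clinical Review Extension: 2459 days claimed exceeds the 1817-day cap, so +1817 days → 26 January 2043.
Expiry of referenced patent CV-146953:
  Base: filing + 24 years → 22 November 2032.
  Clinical Review Extension: 1237 days (within the 1817-day cap) → +1237 days → 12 April 2036.
Terminal disclaimer: CV-885394 expires on the earlier of 26 January 2043 and 12 April 2036.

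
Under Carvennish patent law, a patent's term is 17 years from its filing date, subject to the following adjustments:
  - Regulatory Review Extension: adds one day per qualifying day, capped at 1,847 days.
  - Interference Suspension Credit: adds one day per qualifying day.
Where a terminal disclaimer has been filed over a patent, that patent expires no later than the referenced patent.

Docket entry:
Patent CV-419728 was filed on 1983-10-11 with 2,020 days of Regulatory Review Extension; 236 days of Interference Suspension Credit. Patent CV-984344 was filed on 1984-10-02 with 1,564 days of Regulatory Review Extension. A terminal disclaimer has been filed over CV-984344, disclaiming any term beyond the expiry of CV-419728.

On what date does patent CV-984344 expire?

January 13, 2006

Natural term of CV-984344:
  Base: filing + 17 years → 2 October 2001.
  Regulatory Review Extension: 1564 days (within the 1847-day cap) → +1564 days → 13 January 2006.
Expiry of referenced patent CV-419728:
  Base: filing + 17 years → 11 October 2000.
  Regulatory Review Extension: 2020 days claimed exceeds the 1847-day cap, so +1847 days → 1 November 2005.
  Interference Suspension Credit: +236 days → 25 June 2006.
Terminal disclaimer: CV-984344 expires on the earlier of 13 January 2006 and 25 June 2006.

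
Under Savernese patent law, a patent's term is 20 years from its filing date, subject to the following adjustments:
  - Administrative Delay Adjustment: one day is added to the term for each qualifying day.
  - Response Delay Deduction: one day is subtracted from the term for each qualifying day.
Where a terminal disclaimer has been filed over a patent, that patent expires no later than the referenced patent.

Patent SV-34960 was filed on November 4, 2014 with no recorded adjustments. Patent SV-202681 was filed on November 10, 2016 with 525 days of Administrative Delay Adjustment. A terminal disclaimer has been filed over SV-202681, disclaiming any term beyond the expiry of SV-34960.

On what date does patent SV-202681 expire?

2034-11-04

Natural term of SV-202681:
  Base: filing + 20 years → 10 November 2036.
  Administrative Delay Adjustment: +525 days → 19 April 2038.
Expiry of referenced patent SV-34960:
  Base: filing + 20 years → 4 November 2034.
Terminal disclaimer: SV-202681 expires on the earlier of 19 April 2038 and 4 November 2034.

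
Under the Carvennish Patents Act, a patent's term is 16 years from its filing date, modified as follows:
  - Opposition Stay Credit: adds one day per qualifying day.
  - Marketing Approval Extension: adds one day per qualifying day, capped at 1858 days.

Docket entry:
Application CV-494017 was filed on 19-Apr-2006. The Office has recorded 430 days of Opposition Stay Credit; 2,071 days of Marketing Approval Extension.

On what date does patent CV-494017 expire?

2028-07-24

Base term: filing date + 16 years → 19 April 2022.
Opposition Stay Credit: +430 days → 23 June 2023.
Marketing Approval Extension: 2071 days claimed exceeds the 1858-day cap, so +1858 days → 24 July 2028.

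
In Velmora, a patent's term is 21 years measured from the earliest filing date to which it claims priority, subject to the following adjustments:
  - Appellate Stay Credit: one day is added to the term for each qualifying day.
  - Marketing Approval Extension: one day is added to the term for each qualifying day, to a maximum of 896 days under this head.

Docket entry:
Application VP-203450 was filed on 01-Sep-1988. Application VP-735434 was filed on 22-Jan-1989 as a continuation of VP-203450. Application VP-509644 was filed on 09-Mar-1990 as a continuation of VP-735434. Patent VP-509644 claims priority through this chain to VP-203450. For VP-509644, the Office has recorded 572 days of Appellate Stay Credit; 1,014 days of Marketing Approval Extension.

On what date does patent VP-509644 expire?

Earliest priority filing: 1 September 1988.
Base term: 1 September 1988 + 21 years → 1 September 2009.
Appellate Stay Credit: +572 days → 27 March 2011.
Marketing Approval Extension: 1014 days claimed exceeds the 896-day cap, so +896 days → 8 September 2013.

September 8, 2013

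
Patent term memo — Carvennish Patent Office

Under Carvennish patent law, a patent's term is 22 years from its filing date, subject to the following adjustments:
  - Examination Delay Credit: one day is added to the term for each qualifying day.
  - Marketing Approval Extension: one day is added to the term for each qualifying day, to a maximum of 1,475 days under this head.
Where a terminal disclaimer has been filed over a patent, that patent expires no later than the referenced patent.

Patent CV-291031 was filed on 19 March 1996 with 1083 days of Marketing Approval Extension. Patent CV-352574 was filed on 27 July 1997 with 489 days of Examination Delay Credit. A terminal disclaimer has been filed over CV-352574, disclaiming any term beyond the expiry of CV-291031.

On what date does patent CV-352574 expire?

Natural term of CV-352574:
  Base: filing + 22 years → 27 July 2019.
  Examination Delay Credit: +489 days → 27 November 2020.
Expiry of referenced patent CV-291031:
  Base: filing + 22 years → 19 March 2018.
  Marketing Approval Extension: 1083 days (within the 1475-day cap) → +1083 days → 6 March 2021.
Terminal disclaimer: CV-352574 expires on the earlier of 27 November 2020 and 6 March 2021.

2020-11-27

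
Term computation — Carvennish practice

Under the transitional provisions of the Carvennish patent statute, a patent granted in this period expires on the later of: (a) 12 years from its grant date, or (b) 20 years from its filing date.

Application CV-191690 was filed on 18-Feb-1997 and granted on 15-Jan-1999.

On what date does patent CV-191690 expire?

(a) grant + 12 years → 15 January 2011.
(b) filing + 20 years → 18 February 2017.
Later of the two: 18 February 2017.

2017-02-18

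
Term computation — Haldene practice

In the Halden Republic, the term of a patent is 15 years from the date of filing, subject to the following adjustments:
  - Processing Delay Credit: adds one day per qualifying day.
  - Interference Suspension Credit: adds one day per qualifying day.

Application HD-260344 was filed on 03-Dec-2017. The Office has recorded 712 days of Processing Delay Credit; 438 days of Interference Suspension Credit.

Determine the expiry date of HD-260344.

January 27, 2036

Base term: filing date + 15 years → 3 December 2032.
Processing Delay Credit: +712 days → 15 November 2034.
Interference Suspension Credit: +438 days → 27 January 2036.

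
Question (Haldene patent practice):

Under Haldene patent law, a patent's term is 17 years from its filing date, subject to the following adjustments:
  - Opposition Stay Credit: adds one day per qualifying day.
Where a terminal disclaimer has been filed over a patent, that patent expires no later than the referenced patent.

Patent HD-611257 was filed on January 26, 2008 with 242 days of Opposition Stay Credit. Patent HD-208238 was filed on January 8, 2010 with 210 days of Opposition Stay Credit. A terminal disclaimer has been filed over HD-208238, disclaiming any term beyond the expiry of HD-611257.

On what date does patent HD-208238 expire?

Natural term of HD-208238:
  Base: filing + 17 years → 8 January 2027.
  Opposition Stay Credit: +210 days → 6 August 2027.
Expiry of referenced patent HD-611257:
  Base: filing + 17 years → 26 January 2025.
  Opposition Stay Credit: +242 days → 25 September 2025.
Terminal disclaimer: HD-208238 expires on the earlier of 6 August 2027 and 25 September 2025.

September 25, 2025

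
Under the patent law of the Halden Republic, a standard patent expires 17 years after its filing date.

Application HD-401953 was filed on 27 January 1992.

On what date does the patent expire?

Filing date + 17 years → 27 January 2009.

January 27, 2009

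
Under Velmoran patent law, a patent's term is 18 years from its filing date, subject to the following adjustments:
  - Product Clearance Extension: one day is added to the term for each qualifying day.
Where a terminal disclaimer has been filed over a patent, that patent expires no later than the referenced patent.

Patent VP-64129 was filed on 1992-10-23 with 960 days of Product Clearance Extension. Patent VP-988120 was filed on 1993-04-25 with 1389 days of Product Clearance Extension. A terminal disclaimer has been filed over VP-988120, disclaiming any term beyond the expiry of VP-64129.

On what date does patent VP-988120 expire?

Natural term of VP-988120:
  Base: filing + 18 years → 25 April 2011.
  Product Clearance Extension: +1389 days → 12 February 2015.
Expiry of referenced patent VP-64129:
  Base: filing + 18 years → 23 October 2010.
  Product Clearance Extension: +960 days → 9 June 2013.
Terminal disclaimer: VP-988120 expires on the earlier of 12 February 2015 and 9 June 2013.

June 9, 2013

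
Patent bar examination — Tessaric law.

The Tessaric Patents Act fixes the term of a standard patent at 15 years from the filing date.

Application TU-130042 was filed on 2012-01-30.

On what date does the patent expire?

January 30, 2027

Filing date + 15 years → 30 January 2027.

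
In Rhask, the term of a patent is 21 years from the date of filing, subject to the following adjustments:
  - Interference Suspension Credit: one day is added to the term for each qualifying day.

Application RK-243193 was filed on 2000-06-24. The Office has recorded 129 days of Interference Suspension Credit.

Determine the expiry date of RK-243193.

Base term: filing date + 21 years → 24 June 2021.
Interference Suspension Credit: +129 days → 31 October 2021.

2021-10-31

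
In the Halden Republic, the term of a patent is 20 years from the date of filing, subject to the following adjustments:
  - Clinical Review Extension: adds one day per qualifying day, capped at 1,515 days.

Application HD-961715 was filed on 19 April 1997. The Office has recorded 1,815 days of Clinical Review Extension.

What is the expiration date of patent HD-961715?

Base term: filing date + 20 years → 19 April 2017.
Clinical Review Extension: 1815 days claimed exceeds the 1515-day cap, so +1515 days → 12 June 2021.

2021-06-12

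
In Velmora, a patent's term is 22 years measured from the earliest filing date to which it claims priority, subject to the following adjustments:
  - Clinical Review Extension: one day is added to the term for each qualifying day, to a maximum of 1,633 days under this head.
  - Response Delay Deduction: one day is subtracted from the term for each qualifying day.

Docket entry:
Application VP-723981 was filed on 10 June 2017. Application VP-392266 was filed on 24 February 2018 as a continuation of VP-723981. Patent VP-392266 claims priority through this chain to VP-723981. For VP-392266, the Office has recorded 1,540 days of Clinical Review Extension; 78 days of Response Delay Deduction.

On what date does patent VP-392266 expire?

2043-06-11

Earliest priority filing: 10 June 2017.
Base term: 10 June 2017 + 22 years → 10 June 2039.
Clinical Review Extension: 1540 days (within the 1633-day cap) → +1540 days → 28 August 2043.
Response Delay Deduction: −78 days → 11 June 2043.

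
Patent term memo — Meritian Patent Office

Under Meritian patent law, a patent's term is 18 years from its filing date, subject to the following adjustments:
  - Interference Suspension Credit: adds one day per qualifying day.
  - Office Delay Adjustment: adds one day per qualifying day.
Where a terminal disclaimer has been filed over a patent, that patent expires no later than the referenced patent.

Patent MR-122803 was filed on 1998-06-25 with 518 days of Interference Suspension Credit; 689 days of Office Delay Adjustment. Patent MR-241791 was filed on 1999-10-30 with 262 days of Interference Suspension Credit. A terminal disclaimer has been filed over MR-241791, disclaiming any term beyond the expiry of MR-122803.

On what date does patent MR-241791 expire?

July 19, 2018

Natural term of MR-241791:
  Base: filing + 18 years → 30 October 2017.
  Interference Suspension Credit: +262 days → 19 July 2018.
Expiry of referenced patent MR-122803:
  Base: filing + 18 years → 25 June 2016.
  Interference Suspension Credit: +518 days → 25 November 2017.
  Office Delay Adjustment: +689 days → 15 October 2019.
Terminal disclaimer: MR-241791 expires on the earlier of 19 July 2018 and 15 October 2019.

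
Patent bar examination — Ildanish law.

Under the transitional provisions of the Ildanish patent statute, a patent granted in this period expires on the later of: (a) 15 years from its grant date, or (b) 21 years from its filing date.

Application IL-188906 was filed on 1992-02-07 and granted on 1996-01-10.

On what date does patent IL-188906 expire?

(a) grant + 15 years → 10 January 2011.
(b) filing + 21 years → 7 February 2013.
Later of the two: 7 February 2013.

February 7, 2013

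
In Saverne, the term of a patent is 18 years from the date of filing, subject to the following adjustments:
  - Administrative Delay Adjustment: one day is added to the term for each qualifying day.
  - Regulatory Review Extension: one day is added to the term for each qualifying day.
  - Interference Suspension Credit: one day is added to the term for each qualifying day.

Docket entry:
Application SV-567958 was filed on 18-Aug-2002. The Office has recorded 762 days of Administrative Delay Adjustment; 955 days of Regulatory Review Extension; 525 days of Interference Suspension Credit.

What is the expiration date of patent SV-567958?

Base term: filing date + 18 years → 18 August 2020.
Administrative Delay Adjustment: +762 days → 19 September 2022.
Regulatory Review Extension: +955 days → 1 May 2025.
Interference Suspension Credit: +525 days → 8 October 2026.

October 8, 2026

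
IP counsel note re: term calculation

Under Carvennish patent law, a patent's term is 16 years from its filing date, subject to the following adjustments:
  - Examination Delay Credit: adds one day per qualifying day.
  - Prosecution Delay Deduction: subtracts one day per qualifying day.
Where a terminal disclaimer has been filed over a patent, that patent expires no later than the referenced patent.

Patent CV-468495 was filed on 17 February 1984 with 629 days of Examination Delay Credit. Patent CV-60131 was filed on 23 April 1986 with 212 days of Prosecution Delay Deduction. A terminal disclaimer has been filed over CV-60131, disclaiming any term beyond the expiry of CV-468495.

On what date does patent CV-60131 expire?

Natural term of CV-60131:
  Base: filing + 16 years → 23 April 2002.
  Prosecution Delay Deduction: −212 days → 23 September 2001.
Expiry of referenced patent CV-468495:
  Base: filing + 16 years → 17 February 2000.
  Examination Delay Credit: +629 days → 7 November 2001.
Terminal disclaimer: CV-60131 expires on the earlier of 23 September 2001 and 7 November 2001.

September 23, 2001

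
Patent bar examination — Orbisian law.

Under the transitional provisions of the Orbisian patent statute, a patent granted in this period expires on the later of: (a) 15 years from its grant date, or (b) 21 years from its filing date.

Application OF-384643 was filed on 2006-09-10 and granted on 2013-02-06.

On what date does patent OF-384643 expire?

(a) grant + 15 years → 6 February 2028.
(b) filing + 21 years → 10 September 2027.
Later of the two: 6 February 2028.

2028-02-06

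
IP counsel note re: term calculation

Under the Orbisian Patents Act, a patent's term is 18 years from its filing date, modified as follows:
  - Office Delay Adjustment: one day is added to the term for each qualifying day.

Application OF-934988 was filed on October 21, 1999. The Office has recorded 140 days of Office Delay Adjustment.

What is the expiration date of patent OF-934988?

2018-03-10

Base term: filing date + 18 years → 21 October 2017.
Office Delay Adjustment: +140 days → 10 March 2018.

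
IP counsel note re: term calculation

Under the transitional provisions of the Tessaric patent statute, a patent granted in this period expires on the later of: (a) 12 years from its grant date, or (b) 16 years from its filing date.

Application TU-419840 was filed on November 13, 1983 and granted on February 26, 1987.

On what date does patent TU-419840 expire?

(a) grant + 12 years → 26 February 1999.
(b) filing + 16 years → 13 November 1999.
Later of the two: 13 November 1999.

1999-11-13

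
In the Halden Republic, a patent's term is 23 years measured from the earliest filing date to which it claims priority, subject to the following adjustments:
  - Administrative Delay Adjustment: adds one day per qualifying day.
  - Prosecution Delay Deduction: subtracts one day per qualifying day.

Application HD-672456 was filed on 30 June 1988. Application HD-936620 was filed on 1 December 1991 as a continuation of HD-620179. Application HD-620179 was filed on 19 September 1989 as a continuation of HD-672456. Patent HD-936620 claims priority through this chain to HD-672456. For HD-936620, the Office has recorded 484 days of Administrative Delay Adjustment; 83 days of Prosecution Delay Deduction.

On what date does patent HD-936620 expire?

2012-08-04

Earliest priority filing: 30 June 1988.
Base term: 30 June 1988 + 23 years → 30 June 2011.
Administrative Delay Adjustment: +484 days → 26 October 2012.
Prosecution Delay Deduction: −83 days → 4 August 2012.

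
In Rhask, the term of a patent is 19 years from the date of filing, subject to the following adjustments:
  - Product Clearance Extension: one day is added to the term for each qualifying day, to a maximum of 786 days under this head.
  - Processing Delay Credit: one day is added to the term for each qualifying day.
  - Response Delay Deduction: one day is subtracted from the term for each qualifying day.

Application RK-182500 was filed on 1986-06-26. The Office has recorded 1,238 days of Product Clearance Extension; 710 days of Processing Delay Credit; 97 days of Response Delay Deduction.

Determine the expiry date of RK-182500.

2009-04-25

Base term: filing date + 19 years → 26 June 2005.
Product Clearance Extension: 1238 days claimed exceeds the 786-day cap, so +786 days → 21 August 2007.
Processing Delay Credit: +710 days → 31 July 2009.
Response Delay Deduction: −97 days → 25 April 2009.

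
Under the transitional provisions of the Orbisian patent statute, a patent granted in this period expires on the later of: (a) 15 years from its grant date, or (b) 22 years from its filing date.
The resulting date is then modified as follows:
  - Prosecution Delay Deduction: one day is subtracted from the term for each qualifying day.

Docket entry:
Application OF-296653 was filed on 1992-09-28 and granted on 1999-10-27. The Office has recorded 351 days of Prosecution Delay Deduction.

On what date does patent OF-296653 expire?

November 10, 2013

(a) grant + 15 years → 27 October 2014.
(b) filing + 22 years → 28 September 2014.
Later of the two: 27 October 2014.
Prosecution Delay Deduction: −351 days → 10 November 2013.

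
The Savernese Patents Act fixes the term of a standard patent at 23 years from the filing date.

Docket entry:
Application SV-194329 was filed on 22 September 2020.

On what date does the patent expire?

September 22, 2043

Filing date + 23 years → 22 September 2043.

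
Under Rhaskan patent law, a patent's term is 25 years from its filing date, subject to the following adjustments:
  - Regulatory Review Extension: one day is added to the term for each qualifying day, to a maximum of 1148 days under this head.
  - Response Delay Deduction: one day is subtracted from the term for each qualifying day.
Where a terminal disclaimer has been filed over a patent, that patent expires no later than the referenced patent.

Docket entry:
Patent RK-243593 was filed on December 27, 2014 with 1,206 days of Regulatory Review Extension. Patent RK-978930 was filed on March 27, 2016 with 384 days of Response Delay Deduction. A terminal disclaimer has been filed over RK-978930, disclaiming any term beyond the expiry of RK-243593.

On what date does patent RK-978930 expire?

Natural term of RK-978930:
  Base: filing + 25 years → 27 March 2041.
  Response Delay Deduction: −384 days → 8 March 2040.
Expiry of referenced patent RK-243593:
  Base: filing + 25 years → 27 December 2039.
  Regulatory Review Extension: 1206 days claimed exceeds the 1148-day cap, so +1148 days → 17 February 2043.
Terminal disclaimer: RK-978930 expires on the earlier of 8 March 2040 and 17 February 2043.

2040-03-08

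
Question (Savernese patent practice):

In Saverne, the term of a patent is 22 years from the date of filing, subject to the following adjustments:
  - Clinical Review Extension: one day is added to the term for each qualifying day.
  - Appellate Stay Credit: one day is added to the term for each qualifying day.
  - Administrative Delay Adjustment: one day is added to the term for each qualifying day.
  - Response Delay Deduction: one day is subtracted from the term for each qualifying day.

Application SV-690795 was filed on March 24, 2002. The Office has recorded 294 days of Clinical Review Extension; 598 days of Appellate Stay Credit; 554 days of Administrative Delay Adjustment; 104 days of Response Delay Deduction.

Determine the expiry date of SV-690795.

2027-11-26

Base term: filing date + 22 years → 24 March 2024.
Clinical Review Extension: +294 days → 12 January 2025.
Appellate Stay Credit: +598 days → 2 September 2026.
Administrative Delay Adjustment: +554 days → 9 March 2028.
Response Delay Deduction: −104 days → 26 November 2027.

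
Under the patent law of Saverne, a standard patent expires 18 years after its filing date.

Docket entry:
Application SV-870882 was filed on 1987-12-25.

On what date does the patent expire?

Filing date + 18 years → 25 December 2005.

2005-12-25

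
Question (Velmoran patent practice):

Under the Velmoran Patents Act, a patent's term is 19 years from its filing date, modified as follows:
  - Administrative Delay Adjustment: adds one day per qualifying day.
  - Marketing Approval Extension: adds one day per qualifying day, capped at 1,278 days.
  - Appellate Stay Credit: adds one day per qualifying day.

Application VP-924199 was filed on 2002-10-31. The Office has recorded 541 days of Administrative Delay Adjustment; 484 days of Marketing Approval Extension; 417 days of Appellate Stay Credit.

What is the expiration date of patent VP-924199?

Base term: filing date + 19 years → 31 October 2021.
Administrative Delay Adjustment: +541 days → 25 April 2023.
Marketing Approval Extension: 484 days (within the 1278-day cap) → +484 days → 21 August 2024.
Appellate Stay Credit: +417 days → 12 October 2025.

2025-10-12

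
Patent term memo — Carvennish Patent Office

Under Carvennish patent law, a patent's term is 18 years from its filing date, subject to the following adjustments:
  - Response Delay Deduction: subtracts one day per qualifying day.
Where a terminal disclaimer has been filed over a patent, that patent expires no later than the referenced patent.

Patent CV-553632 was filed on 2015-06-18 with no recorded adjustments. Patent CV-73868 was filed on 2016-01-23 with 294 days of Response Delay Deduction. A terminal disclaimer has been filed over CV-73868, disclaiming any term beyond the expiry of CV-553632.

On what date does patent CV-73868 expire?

2033-04-04

Natural term of CV-73868:
  Base: filing + 18 years → 23 January 2034.
  Response Delay Deduction: −294 days → 4 April 2033.
Expiry of referenced patent CV-553632:
  Base: filing + 18 years → 18 June 2033.
Terminal disclaimer: CV-73868 expires on the earlier of 4 April 2033 and 18 June 2033.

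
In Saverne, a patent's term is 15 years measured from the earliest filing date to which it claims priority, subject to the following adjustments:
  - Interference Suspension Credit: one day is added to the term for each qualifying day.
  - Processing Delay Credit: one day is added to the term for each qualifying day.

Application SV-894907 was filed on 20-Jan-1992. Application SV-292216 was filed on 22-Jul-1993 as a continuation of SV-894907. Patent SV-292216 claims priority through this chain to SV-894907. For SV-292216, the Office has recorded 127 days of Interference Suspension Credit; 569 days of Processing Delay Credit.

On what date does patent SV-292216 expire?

Earliest priority filing: 20 January 1992.
Base term: 20 January 1992 + 15 years → 20 January 2007.
Interference Suspension Credit: +127 days → 27 May 2007.
Processing Delay Credit: +569 days → 16 December 2008.

December 16, 2008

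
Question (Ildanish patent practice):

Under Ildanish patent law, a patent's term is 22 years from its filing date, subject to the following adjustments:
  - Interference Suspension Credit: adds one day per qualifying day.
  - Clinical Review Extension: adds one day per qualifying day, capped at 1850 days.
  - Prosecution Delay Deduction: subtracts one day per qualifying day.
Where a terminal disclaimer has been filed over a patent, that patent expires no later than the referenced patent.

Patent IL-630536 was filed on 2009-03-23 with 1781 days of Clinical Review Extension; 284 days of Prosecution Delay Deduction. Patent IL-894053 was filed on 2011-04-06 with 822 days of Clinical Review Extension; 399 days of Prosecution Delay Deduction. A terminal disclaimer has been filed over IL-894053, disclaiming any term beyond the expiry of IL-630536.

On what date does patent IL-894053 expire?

Natural term of IL-894053:
  Base: filing + 22 years → 6 April 2033.
  Clinical Review Extension: 822 days (within the 1850-day cap) → +822 days → 7 July 2035.
  Prosecution Delay Deduction: −399 days → 3 June 2034.
Expiry of referenced patent IL-630536:
  Base: filing + 22 years → 23 March 2031.
  Clinical Review Extension: 1781 days (within the 1850-day cap) → +1781 days → 6 February 2036.
  Prosecution Delay Deduction: −284 days → 28 April 2035.
Terminal disclaimer: IL-894053 expires on the earlier of 3 June 2034 and 28 April 2035.

2034-06-03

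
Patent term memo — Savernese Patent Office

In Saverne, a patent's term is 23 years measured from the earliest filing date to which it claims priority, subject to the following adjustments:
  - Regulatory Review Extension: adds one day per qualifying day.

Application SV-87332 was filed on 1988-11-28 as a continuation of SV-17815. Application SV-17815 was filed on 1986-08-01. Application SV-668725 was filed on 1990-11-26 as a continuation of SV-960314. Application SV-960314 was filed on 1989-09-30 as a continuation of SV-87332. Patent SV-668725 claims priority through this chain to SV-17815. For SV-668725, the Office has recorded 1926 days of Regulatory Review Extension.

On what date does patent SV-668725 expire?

Earliest priority filing: 1 August 1986.
Base term: 1 August 1986 + 23 years → 1 August 2009.
Regulatory Review Extension: +1926 days → 9 November 2014.

November 9, 2014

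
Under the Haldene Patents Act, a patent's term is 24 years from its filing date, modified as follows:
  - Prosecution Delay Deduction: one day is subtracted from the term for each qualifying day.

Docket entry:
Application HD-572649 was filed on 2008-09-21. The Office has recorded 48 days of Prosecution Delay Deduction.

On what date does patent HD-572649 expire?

Base term: filing date + 24 years → 21 September 2032.
Prosecution Delay Deduction: −48 days → 4 August 2032.

2032-08-04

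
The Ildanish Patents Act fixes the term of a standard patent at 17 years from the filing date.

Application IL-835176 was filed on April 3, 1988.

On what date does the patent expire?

Filing date + 17 years → 3 April 2005.

April 3, 2005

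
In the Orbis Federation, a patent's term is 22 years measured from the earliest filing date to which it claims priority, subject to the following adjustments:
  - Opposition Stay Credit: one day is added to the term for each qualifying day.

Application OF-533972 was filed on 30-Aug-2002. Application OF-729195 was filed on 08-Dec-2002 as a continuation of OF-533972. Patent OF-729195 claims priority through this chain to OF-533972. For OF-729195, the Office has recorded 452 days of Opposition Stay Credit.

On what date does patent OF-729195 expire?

2025-11-25

Earliest priority filing: 30 August 2002.
Base term: 30 August 2002 + 22 years → 30 August 2024.
Opposition Stay Credit: +452 days → 25 November 2025.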